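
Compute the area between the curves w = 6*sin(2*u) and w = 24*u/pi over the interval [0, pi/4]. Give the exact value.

On [0, pi/4], (6*sin(2*u)) - (24*u/pi) = -24*u/pi + 6*sin(2*u) is ≥ 0 throughout, so the area is a single integral of |-24*u/pi + 6*sin(2*u)|.
∫[0,pi/4] (-24*u/pi + 6*sin(2*u)) du = 3 - 3*pi/4.

3 - 3*pi/4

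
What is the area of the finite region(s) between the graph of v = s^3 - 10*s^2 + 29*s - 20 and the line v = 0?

71/6

The curve meets the s-axis where s^3 - 10*s^2 + 29*s - 20 = 0, i.e. (s - 5)*(s - 4)*(s - 1) = 0, at s = 1, 4, 5.
On [1, 4] the curve lies above the axis; ∫[1,4] (s^3 - 10*s^2 + 29*s - 20) ds = 45/4, giving area 45/4.
On [4, 5] the curve lies below the axis; ∫[4,5] (s^3 - 10*s^2 + 29*s - 20) ds = -7/12, giving area 7/12.
Total area = 45/4 + 7/12 = 71/6.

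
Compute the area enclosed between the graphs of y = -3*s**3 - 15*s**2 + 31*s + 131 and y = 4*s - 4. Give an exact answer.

568

Set the curves equal: -3*s**3 - 15*s**2 + 31*s + 131 = 4*s - 4, so -3*s**3 - 15*s**2 + 27*s + 135 = 0, which factors as -3*(s - 3)*(s + 3)*(s + 5) = 0. The curves meet at s = -5, -3, 3.
On [-5, -3], y = 4*s - 4 is on top; that piece has area ∫[-5,-3] (-(-3*s**3 - 15*s**2 + 27*s + 135)) ds = 28.
On [-3, 3], y = -3*s**3 - 15*s**2 + 31*s + 131 is on top; that piece has area ∫[-3,3] (-3*s**3 - 15*s**2 + 27*s + 135) ds = 540.
Total enclosed area = 28 + 540 = 568.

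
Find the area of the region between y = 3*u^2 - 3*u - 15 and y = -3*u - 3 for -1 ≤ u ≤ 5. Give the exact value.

108

The difference (3*u^2 - 3*u - 15) - (-3*u - 3) = 3*u^2 - 12 changes sign at u = 2 inside [-1, 5], so split the integral there.
∫[-1,2] (3*u^2 - 12) du = -27; the area of that piece is 27.
∫[2,5] (3*u^2 - 12) du = 81.
Total area = 27 + 81 = 108.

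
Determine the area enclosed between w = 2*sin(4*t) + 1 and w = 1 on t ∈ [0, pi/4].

On [0, pi/4], (2*sin(4*t) + 1) - (1) = 2*sin(4*t) is ≥ 0 throughout, so the area is a single integral of |2*sin(4*t)|.
∫[0,pi/4] (2*sin(4*t)) dt = 1.

1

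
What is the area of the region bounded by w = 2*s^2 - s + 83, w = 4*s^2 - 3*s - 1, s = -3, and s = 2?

On [-3, 2], (2*s^2 - s + 83) - (4*s^2 - 3*s - 1) = -2*s^2 + 2*s + 84 is ≥ 0 throughout, so the area is a single integral of |-2*s^2 + 2*s + 84|.
∫[-3,2] (-2*s^2 + 2*s + 84) ds = 1175/3.

1175/3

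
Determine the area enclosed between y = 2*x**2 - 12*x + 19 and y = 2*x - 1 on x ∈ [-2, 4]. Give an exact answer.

292/3

The difference (2*x**2 - 12*x + 19) - (2*x - 1) = 2*x**2 - 14*x + 20 changes sign at x = 2 inside [-2, 4], so split the integral there.
∫[-2,2] (2*x**2 - 14*x + 20) dx = 272/3.
∫[2,4] (2*x**2 - 14*x + 20) dx = -20/3; the area of that piece is 20/3.
Total area = 272/3 + 20/3 = 292/3.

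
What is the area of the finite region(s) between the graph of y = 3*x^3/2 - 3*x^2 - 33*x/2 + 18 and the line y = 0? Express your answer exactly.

937/8

The curve meets the x-axis where 3*x^3/2 - 3*x^2 - 33*x/2 + 18 = 0, i.e. 3*(x - 4)*(x - 1)*(x + 3)/2 = 0, at x = -3, 1, 4.
On [-3, 1] the curve lies above the axis; ∫[-3,1] (3*x^3/2 - 3*x^2 - 33*x/2 + 18) dx = 80, giving area 80.
On [1, 4] the curve lies below the axis; ∫[1,4] (3*x^3/2 - 3*x^2 - 33*x/2 + 18) dx = -297/8, giving area 297/8.
Total area = 80 + 297/8 = 937/8.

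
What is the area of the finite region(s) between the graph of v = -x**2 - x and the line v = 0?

The curve meets the x-axis where -x**2 - x = 0, i.e. -x*(x + 1) = 0, at x = -1, 0.
On [-1, 0] the curve lies above the axis; ∫[-1,0] (-x**2 - x) dx = 1/6, giving area 1/6.

1/6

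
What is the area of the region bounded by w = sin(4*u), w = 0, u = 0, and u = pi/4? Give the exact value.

On [0, pi/4], (sin(4*u)) - (0) = sin(4*u) is ≥ 0 throughout, so the area is a single integral of |sin(4*u)|.
∫[0,pi/4] (sin(4*u)) du = 1/2.

1/2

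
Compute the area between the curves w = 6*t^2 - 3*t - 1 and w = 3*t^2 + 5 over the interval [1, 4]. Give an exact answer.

The difference (6*t^2 - 3*t - 1) - (3*t^2 + 5) = 3*t^2 - 3*t - 6 changes sign at t = 2 inside [1, 4], so split the integral there.
∫[1,2] (3*t^2 - 3*t - 6) dt = -7/2; the area of that piece is 7/2.
∫[2,4] (3*t^2 - 3*t - 6) dt = 26.
Total area = 7/2 + 26 = 59/2.

59/2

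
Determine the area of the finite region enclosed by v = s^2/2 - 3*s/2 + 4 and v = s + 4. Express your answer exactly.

Set the curves equal: s^2/2 - 3*s/2 + 4 = s + 4, so s^2/2 - 5*s/2 = 0, which factors as s*(s - 5)/2 = 0. The curves meet at s = 0, 5.
On [0, 5], v = s + 4 is on top; that piece has area ∫[0,5] (-(s^2/2 - 5*s/2)) ds = 125/12.

125/12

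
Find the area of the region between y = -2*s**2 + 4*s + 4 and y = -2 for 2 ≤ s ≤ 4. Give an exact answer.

The difference (-2*s**2 + 4*s + 4) - (-2) = -2*s**2 + 4*s + 6 changes sign at s = 3 inside [2, 4], so split the integral there.
∫[2,3] (-2*s**2 + 4*s + 6) ds = 10/3.
∫[3,4] (-2*s**2 + 4*s + 6) ds = -14/3; the area of that piece is 14/3.
Total area = 10/3 + 14/3 = 8.

8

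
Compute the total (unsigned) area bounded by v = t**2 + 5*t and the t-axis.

The curve meets the t-axis where t**2 + 5*t = 0, i.e. t*(t + 5) = 0, at t = -5, 0.
On [-5, 0] the curve lies below the axis; ∫[-5,0] (t**2 + 5*t) dt = -125/6, giving area 125/6.

125/6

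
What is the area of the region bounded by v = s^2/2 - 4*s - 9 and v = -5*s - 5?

18

Set the curves equal: s^2/2 - 4*s - 9 = -5*s - 5, so s^2/2 + s - 4 = 0, which factors as (s - 2)*(s + 4)/2 = 0. The curves meet at s = -4, 2.
On [-4, 2], v = -5*s - 5 is on top; that piece has area ∫[-4,2] (-(s^2/2 + s - 4)) ds = 18.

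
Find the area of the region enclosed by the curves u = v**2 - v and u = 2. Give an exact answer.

9/2

Both boundary curves give u as a function of v, so integrate with respect to v. Setting them equal: v**2 - v - 2 = 0, i.e. (v - 2)*(v + 1) = 0, so they meet at v = -1, 2.
For v in [-1, 2], u = v**2 - v is on the left; area = ∫[-1,2] (-(v**2 - v - 2)) dv = 9/2.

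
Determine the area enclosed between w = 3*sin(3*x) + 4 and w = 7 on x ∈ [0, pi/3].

On [0, pi/3], (3*sin(3*x) + 4) - (7) = 3*sin(3*x) - 3 is ≤ 0 throughout, so the area is a single integral of |3*sin(3*x) - 3|.
∫[0,pi/3] (3*sin(3*x) - 3) dx = 2 - pi; the area of that piece is -2 + pi.

-2 + pi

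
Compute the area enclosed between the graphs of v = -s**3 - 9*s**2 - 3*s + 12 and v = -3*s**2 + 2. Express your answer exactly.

81/2

Set the curves equal: -s**3 - 9*s**2 - 3*s + 12 = -3*s**2 + 2, so -s**3 - 6*s**2 - 3*s + 10 = 0, which factors as -(s - 1)*(s + 2)*(s + 5) = 0. The curves meet at s = -5, -2, 1.
On [-5, -2], v = -3*s**2 + 2 is on top; that piece has area ∫[-5,-2] (-(-s**3 - 6*s**2 - 3*s + 10)) ds = 81/4.
On [-2, 1], v = -s**3 - 9*s**2 - 3*s + 12 is on top; that piece has area ∫[-2,1] (-s**3 - 6*s**2 - 3*s + 10) ds = 81/4.
Total enclosed area = 81/4 + 81/4 = 81/2.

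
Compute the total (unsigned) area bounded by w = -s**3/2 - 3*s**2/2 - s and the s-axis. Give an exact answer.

The curve meets the s-axis where -s**3/2 - 3*s**2/2 - s = 0, i.e. -s*(s + 1)*(s + 2)/2 = 0, at s = -2, -1, 0.
On [-2, -1] the curve lies below the axis; ∫[-2,-1] (-s**3/2 - 3*s**2/2 - s) ds = -1/8, giving area 1/8.
On [-1, 0] the curve lies above the axis; ∫[-1,0] (-s**3/2 - 3*s**2/2 - s) ds = 1/8, giving area 1/8.
Total area = 1/8 + 1/8 = 1/4.

1/4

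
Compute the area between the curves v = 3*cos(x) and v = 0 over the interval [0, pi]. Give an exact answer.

6

The difference (3*cos(x)) - (0) = 3*cos(x) changes sign at x = pi/2 inside [0, pi], so split the integral there.
∫[0,pi/2] (3*cos(x)) dx = 3.
∫[pi/2,pi] (3*cos(x)) dx = -3; the area of that piece is 3.
Total area = 3 + 3 = 6.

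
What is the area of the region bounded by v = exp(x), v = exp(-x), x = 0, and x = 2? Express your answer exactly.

-2 + exp(-2) + exp(2)

On [0, 2], (exp(x)) - (exp(-x)) = exp(x) - exp(-x) is ≥ 0 throughout, so the area is a single integral of |exp(x) - exp(-x)|.
∫[0,2] (exp(x) - exp(-x)) dx = -2 + exp(-2) + exp(2).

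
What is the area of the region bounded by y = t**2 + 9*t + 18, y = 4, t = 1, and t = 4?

On [1, 4], (t**2 + 9*t + 18) - (4) = t**2 + 9*t + 14 is ≥ 0 throughout, so the area is a single integral of |t**2 + 9*t + 14|.
∫[1,4] (t**2 + 9*t + 14) dt = 261/2.

261/2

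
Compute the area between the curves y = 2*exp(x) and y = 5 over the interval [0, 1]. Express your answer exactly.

-13 - 10*log(2) + 2*exp(1) + 10*log(5)

The difference (2*exp(x)) - (5) = 2*exp(x) - 5 changes sign at x = log(5/2) inside [0, 1], so split the integral there.
∫[0,log(5/2)] (2*exp(x) - 5) dx = log(32/3125) + 3; the area of that piece is -3 + log(3125/32).
∫[log(5/2),1] (2*exp(x) - 5) dx = -10 - 5*log(2) + 2*exp(1) + 5*log(5).
Total area = (-3 + log(3125/32)) + (-10 - 5*log(2) + 2*exp(1) + 5*log(5)) = -13 - 10*log(2) + 2*exp(1) + 10*log(5).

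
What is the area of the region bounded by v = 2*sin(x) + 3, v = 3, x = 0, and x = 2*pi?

8

The difference (2*sin(x) + 3) - (3) = 2*sin(x) changes sign at x = pi inside [0, 2*pi], so split the integral there.
∫[0,pi] (2*sin(x)) dx = 4.
∫[pi,2*pi] (2*sin(x)) dx = -4; the area of that piece is 4.
Total area = 4 + 4 = 8.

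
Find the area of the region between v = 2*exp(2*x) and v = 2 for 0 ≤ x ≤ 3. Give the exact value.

On [0, 3], (2*exp(2*x)) - (2) = 2*exp(2*x) - 2 is ≥ 0 throughout, so the area is a single integral of |2*exp(2*x) - 2|.
∫[0,3] (2*exp(2*x) - 2) dx = -7 + exp(6).

-7 + exp(6)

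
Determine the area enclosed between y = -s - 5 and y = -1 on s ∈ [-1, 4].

55/2

On [-1, 4], (-s - 5) - (-1) = -s - 4 is ≤ 0 throughout, so the area is a single integral of |-s - 4|.
∫[-1,4] (-s - 4) ds = -55/2; the area of that piece is 55/2.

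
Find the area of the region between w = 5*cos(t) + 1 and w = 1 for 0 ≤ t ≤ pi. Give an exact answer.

10

The difference (5*cos(t) + 1) - (1) = 5*cos(t) changes sign at t = pi/2 inside [0, pi], so split the integral there.
∫[0,pi/2] (5*cos(t)) dt = 5.
∫[pi/2,pi] (5*cos(t)) dt = -5; the area of that piece is 5.
Total area = 5 + 5 = 10.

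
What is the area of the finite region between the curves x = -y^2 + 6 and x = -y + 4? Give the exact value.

Both boundary curves give x as a function of y, so integrate with respect to y. Setting them equal: -y^2 + y + 2 = 0, i.e. -(y - 2)*(y + 1) = 0, so they meet at y = -1, 2.
For y in [-1, 2], x = -y^2 + 6 is on the right; area = ∫[-1,2] (-y^2 + y + 2) dy = 9/2.

9/2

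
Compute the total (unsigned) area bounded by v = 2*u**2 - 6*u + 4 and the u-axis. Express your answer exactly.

The curve meets the u-axis where 2*u**2 - 6*u + 4 = 0, i.e. 2*(u - 2)*(u - 1) = 0, at u = 1, 2.
On [1, 2] the curve lies below the axis; ∫[1,2] (2*u**2 - 6*u + 4) du = -1/3, giving area 1/3.

1/3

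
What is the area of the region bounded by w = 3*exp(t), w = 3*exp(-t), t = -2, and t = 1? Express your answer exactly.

-12 + 3*exp(-2) + 3*exp(-1) + 3*exp(1) + 3*exp(2)

The difference (3*exp(t)) - (3*exp(-t)) = 3*exp(t) - 3*exp(-t) changes sign at t = 0 inside [-2, 1], so split the integral there.
∫[-2,0] (3*exp(t) - 3*exp(-t)) dt = -3*exp(2) - 3*exp(-2) + 6; the area of that piece is -6 + 3*exp(-2) + 3*exp(2).
∫[0,1] (3*exp(t) - 3*exp(-t)) dt = -6 + 3*exp(-1) + 3*exp(1).
Total area = (-6 + 3*exp(-2) + 3*exp(2)) + (-6 + 3*exp(-1) + 3*exp(1)) = -12 + 3*exp(-2) + 3*exp(-1) + 3*exp(1) + 3*exp(2).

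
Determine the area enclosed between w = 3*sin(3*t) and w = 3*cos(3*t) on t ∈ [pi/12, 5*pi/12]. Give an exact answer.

2*sqrt(2)

On [pi/12, 5*pi/12], (3*sin(3*t)) - (3*cos(3*t)) = 3*sin(3*t) - 3*cos(3*t) is ≥ 0 throughout, so the area is a single integral of |3*sin(3*t) - 3*cos(3*t)|.
∫[pi/12,5*pi/12] (3*sin(3*t) - 3*cos(3*t)) dt = 2*sqrt(2).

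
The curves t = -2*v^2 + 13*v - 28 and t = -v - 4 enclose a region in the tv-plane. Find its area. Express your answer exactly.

1/3

Both boundary curves give t as a function of v, so integrate with respect to v. Setting them equal: -2*v^2 + 14*v - 24 = 0, i.e. -2*(v - 4)*(v - 3) = 0, so they meet at v = 3, 4.
For v in [3, 4], t = -2*v^2 + 13*v - 28 is on the right; area = ∫[3,4] (-2*v^2 + 14*v - 24) dv = 1/3.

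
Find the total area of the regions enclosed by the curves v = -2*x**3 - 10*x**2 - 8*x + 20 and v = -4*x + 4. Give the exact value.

253/6

Set the curves equal: -2*x**3 - 10*x**2 - 8*x + 20 = -4*x + 4, so -2*x**3 - 10*x**2 - 4*x + 16 = 0, which factors as -2*(x - 1)*(x + 2)*(x + 4) = 0. The curves meet at x = -4, -2, 1.
On [-4, -2], v = -4*x + 4 is on top; that piece has area ∫[-4,-2] (-(-2*x**3 - 10*x**2 - 4*x + 16)) dx = 32/3.
On [-2, 1], v = -2*x**3 - 10*x**2 - 8*x + 20 is on top; that piece has area ∫[-2,1] (-2*x**3 - 10*x**2 - 4*x + 16) dx = 63/2.
Total enclosed area = 32/3 + 63/2 = 253/6.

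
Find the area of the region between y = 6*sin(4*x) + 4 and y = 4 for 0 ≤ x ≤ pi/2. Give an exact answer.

6

The difference (6*sin(4*x) + 4) - (4) = 6*sin(4*x) changes sign at x = pi/4 inside [0, pi/2], so split the integral there.
∫[0,pi/4] (6*sin(4*x)) dx = 3.
∫[pi/4,pi/2] (6*sin(4*x)) dx = -3; the area of that piece is 3.
Total area = 3 + 3 = 6.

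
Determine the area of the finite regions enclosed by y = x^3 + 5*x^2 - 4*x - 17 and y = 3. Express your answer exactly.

937/12

Set the curves equal: x^3 + 5*x^2 - 4*x - 17 = 3, so x^3 + 5*x^2 - 4*x - 20 = 0, which factors as (x - 2)*(x + 2)*(x + 5) = 0. The curves meet at x = -5, -2, 2.
On [-5, -2], y = x^3 + 5*x^2 - 4*x - 17 is on top; that piece has area ∫[-5,-2] (x^3 + 5*x^2 - 4*x - 20) dx = 99/4.
On [-2, 2], y = 3 is on top; that piece has area ∫[-2,2] (-(x^3 + 5*x^2 - 4*x - 20)) dx = 160/3.
Total enclosed area = 99/4 + 160/3 = 937/12.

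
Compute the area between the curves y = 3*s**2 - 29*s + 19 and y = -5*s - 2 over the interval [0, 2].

The difference (3*s**2 - 29*s + 19) - (-5*s - 2) = 3*s**2 - 24*s + 21 changes sign at s = 1 inside [0, 2], so split the integral there.
∫[0,1] (3*s**2 - 24*s + 21) ds = 10.
∫[1,2] (3*s**2 - 24*s + 21) ds = -8; the area of that piece is 8.
Total area = 10 + 8 = 18.

18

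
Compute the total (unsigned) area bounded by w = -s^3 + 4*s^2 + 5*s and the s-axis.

The curve meets the s-axis where -s^3 + 4*s^2 + 5*s = 0, i.e. -s*(s - 5)*(s + 1) = 0, at s = -1, 0, 5.
On [-1, 0] the curve lies below the axis; ∫[-1,0] (-s^3 + 4*s^2 + 5*s) ds = -11/12, giving area 11/12.
On [0, 5] the curve lies above the axis; ∫[0,5] (-s^3 + 4*s^2 + 5*s) ds = 875/12, giving area 875/12.
Total area = 11/12 + 875/12 = 443/6.

443/6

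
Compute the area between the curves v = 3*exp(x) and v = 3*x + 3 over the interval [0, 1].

On [0, 1], (3*exp(x)) - (3*x + 3) = -3*x + 3*exp(x) - 3 is ≥ 0 throughout, so the area is a single integral of |-3*x + 3*exp(x) - 3|.
∫[0,1] (-3*x + 3*exp(x) - 3) dx = -15/2 + 3*exp(1).

-15/2 + 3*exp(1)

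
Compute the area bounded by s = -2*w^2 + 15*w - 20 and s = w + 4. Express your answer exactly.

1/3

Both boundary curves give s as a function of w, so integrate with respect to w. Setting them equal: -2*w^2 + 14*w - 24 = 0, i.e. -2*(w - 4)*(w - 3) = 0, so they meet at w = 3, 4.
For w in [3, 4], s = -2*w^2 + 15*w - 20 is on the right; area = ∫[3,4] (-2*w^2 + 14*w - 24) dw = 1/3.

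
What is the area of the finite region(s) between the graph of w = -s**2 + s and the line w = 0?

1/6

The curve meets the s-axis where -s**2 + s = 0, i.e. -s*(s - 1) = 0, at s = 0, 1.
On [0, 1] the curve lies above the axis; ∫[0,1] (-s**2 + s) ds = 1/6, giving area 1/6.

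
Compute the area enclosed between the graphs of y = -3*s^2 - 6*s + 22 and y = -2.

Set the curves equal: -3*s^2 - 6*s + 22 = -2, so -3*s^2 - 6*s + 24 = 0, which factors as -3*(s - 2)*(s + 4) = 0. The curves meet at s = -4, 2.
On [-4, 2], y = -3*s^2 - 6*s + 22 is on top; that piece has area ∫[-4,2] (-3*s^2 - 6*s + 24) ds = 108.

108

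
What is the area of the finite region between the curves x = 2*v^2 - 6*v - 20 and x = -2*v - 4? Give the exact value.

72

Both boundary curves give x as a function of v, so integrate with respect to v. Setting them equal: 2*v^2 - 4*v - 16 = 0, i.e. 2*(v - 4)*(v + 2) = 0, so they meet at v = -2, 4.
For v in [-2, 4], x = 2*v^2 - 6*v - 20 is on the left; area = ∫[-2,4] (-(2*v^2 - 4*v - 16)) dv = 72.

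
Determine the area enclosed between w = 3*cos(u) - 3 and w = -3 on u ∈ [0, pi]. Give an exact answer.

The difference (3*cos(u) - 3) - (-3) = 3*cos(u) changes sign at u = pi/2 inside [0, pi], so split the integral there.
∫[0,pi/2] (3*cos(u)) du = 3.
∫[pi/2,pi] (3*cos(u)) du = -3; the area of that piece is 3.
Total area = 3 + 3 = 6.

6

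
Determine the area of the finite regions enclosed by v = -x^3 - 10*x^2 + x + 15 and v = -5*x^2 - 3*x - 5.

Set the curves equal: -x^3 - 10*x^2 + x + 15 = -5*x^2 - 3*x - 5, so -x^3 - 5*x^2 + 4*x + 20 = 0, which factors as -(x - 2)*(x + 2)*(x + 5) = 0. The curves meet at x = -5, -2, 2.
On [-5, -2], v = -5*x^2 - 3*x - 5 is on top; that piece has area ∫[-5,-2] (-(-x^3 - 5*x^2 + 4*x + 20)) dx = 99/4.
On [-2, 2], v = -x^3 - 10*x^2 + x + 15 is on top; that piece has area ∫[-2,2] (-x^3 - 5*x^2 + 4*x + 20) dx = 160/3.
Total enclosed area = 99/4 + 160/3 = 937/12.

937/12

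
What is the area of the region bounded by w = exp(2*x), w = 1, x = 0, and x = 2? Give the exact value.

-5/2 + exp(4)/2

On [0, 2], (exp(2*x)) - (1) = exp(2*x) - 1 is ≥ 0 throughout, so the area is a single integral of |exp(2*x) - 1|.
∫[0,2] (exp(2*x) - 1) dx = -5/2 + exp(4)/2.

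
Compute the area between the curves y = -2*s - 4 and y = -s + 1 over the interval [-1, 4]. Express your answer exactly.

On [-1, 4], (-2*s - 4) - (-s + 1) = -s - 5 is ≤ 0 throughout, so the area is a single integral of |-s - 5|.
∫[-1,4] (-s - 5) ds = -65/2; the area of that piece is 65/2.

65/2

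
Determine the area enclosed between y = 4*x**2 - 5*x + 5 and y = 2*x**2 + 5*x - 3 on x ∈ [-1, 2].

59/3

The difference (4*x**2 - 5*x + 5) - (2*x**2 + 5*x - 3) = 2*x**2 - 10*x + 8 changes sign at x = 1 inside [-1, 2], so split the integral there.
∫[-1,1] (2*x**2 - 10*x + 8) dx = 52/3.
∫[1,2] (2*x**2 - 10*x + 8) dx = -7/3; the area of that piece is 7/3.
Total area = 52/3 + 7/3 = 59/3.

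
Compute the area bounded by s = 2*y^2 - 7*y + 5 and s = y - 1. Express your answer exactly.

Both boundary curves give s as a function of y, so integrate with respect to y. Setting them equal: 2*y^2 - 8*y + 6 = 0, i.e. 2*(y - 3)*(y - 1) = 0, so they meet at y = 1, 3.
For y in [1, 3], s = 2*y^2 - 7*y + 5 is on the left; area = ∫[1,3] (-(2*y^2 - 8*y + 6)) dy = 8/3.

8/3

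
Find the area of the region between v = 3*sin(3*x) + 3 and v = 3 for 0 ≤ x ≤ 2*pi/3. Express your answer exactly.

4

The difference (3*sin(3*x) + 3) - (3) = 3*sin(3*x) changes sign at x = pi/3 inside [0, 2*pi/3], so split the integral there.
∫[0,pi/3] (3*sin(3*x)) dx = 2.
∫[pi/3,2*pi/3] (3*sin(3*x)) dx = -2; the area of that piece is 2.
Total area = 2 + 2 = 4.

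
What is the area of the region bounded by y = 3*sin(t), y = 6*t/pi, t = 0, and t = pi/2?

On [0, pi/2], (3*sin(t)) - (6*t/pi) = -6*t/pi + 3*sin(t) is ≥ 0 throughout, so the area is a single integral of |-6*t/pi + 3*sin(t)|.
∫[0,pi/2] (-6*t/pi + 3*sin(t)) dt = 3 - 3*pi/4.

3 - 3*pi/4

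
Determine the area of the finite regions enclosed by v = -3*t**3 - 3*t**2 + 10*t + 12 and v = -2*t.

71/2

Set the curves equal: -3*t**3 - 3*t**2 + 10*t + 12 = -2*t, so -3*t**3 - 3*t**2 + 12*t + 12 = 0, which factors as -3*(t - 2)*(t + 1)*(t + 2) = 0. The curves meet at t = -2, -1, 2.
On [-2, -1], v = -2*t is on top; that piece has area ∫[-2,-1] (-(-3*t**3 - 3*t**2 + 12*t + 12)) dt = 7/4.
On [-1, 2], v = -3*t**3 - 3*t**2 + 10*t + 12 is on top; that piece has area ∫[-1,2] (-3*t**3 - 3*t**2 + 12*t + 12) dt = 135/4.
Total enclosed area = 7/4 + 135/4 = 71/2.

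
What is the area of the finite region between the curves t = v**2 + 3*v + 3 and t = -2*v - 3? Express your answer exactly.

1/6

Both boundary curves give t as a function of v, so integrate with respect to v. Setting them equal: v**2 + 5*v + 6 = 0, i.e. (v + 2)*(v + 3) = 0, so they meet at v = -3, -2.
For v in [-3, -2], t = v**2 + 3*v + 3 is on the left; area = ∫[-3,-2] (-(v**2 + 5*v + 6)) dv = 1/6.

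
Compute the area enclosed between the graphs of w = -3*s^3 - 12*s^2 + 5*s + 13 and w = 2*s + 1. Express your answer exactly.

Set the curves equal: -3*s^3 - 12*s^2 + 5*s + 13 = 2*s + 1, so -3*s^3 - 12*s^2 + 3*s + 12 = 0, which factors as -3*(s - 1)*(s + 1)*(s + 4) = 0. The curves meet at s = -4, -1, 1.
On [-4, -1], w = 2*s + 1 is on top; that piece has area ∫[-4,-1] (-(-3*s^3 - 12*s^2 + 3*s + 12)) ds = 189/4.
On [-1, 1], w = -3*s^3 - 12*s^2 + 5*s + 13 is on top; that piece has area ∫[-1,1] (-3*s^3 - 12*s^2 + 3*s + 12) ds = 16.
Total enclosed area = 189/4 + 16 = 253/4.

253/4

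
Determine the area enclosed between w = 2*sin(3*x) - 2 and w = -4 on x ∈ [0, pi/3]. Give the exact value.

On [0, pi/3], (2*sin(3*x) - 2) - (-4) = 2*sin(3*x) + 2 is ≥ 0 throughout, so the area is a single integral of |2*sin(3*x) + 2|.
∫[0,pi/3] (2*sin(3*x) + 2) dx = 4/3 + 2*pi/3.

4/3 + 2*pi/3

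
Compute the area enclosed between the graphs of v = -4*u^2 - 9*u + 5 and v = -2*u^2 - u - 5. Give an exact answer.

72

Set the curves equal: -4*u^2 - 9*u + 5 = -2*u^2 - u - 5, so -2*u^2 - 8*u + 10 = 0, which factors as -2*(u - 1)*(u + 5) = 0. The curves meet at u = -5, 1.
On [-5, 1], v = -4*u^2 - 9*u + 5 is on top; that piece has area ∫[-5,1] (-2*u^2 - 8*u + 10) du = 72.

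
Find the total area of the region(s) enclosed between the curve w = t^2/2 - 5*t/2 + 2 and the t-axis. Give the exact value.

9/4

The curve meets the t-axis where t^2/2 - 5*t/2 + 2 = 0, i.e. (t - 4)*(t - 1)/2 = 0, at t = 1, 4.
On [1, 4] the curve lies below the axis; ∫[1,4] (t^2/2 - 5*t/2 + 2) dt = -9/4, giving area 9/4.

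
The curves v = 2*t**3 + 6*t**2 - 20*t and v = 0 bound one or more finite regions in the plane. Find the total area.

Set the curves equal: 2*t**3 + 6*t**2 - 20*t = 0, so 2*t**3 + 6*t**2 - 20*t = 0, which factors as 2*t*(t - 2)*(t + 5) = 0. The curves meet at t = -5, 0, 2.
On [-5, 0], v = 2*t**3 + 6*t**2 - 20*t is on top; that piece has area ∫[-5,0] (2*t**3 + 6*t**2 - 20*t) dt = 375/2.
On [0, 2], v = 0 is on top; that piece has area ∫[0,2] (-(2*t**3 + 6*t**2 - 20*t)) dt = 16.
Total enclosed area = 375/2 + 16 = 407/2.

407/2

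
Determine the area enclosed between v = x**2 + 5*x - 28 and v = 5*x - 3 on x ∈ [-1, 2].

On [-1, 2], (x**2 + 5*x - 28) - (5*x - 3) = x**2 - 25 is ≤ 0 throughout, so the area is a single integral of |x**2 - 25|.
∫[-1,2] (x**2 - 25) dx = -72; the area of that piece is 72.

72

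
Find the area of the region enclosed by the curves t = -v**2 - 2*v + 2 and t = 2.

Both boundary curves give t as a function of v, so integrate with respect to v. Setting them equal: -v**2 - 2*v = 0, i.e. -v*(v + 2) = 0, so they meet at v = -2, 0.
For v in [-2, 0], t = -v**2 - 2*v + 2 is on the right; area = ∫[-2,0] (-v**2 - 2*v) dv = 4/3.

4/3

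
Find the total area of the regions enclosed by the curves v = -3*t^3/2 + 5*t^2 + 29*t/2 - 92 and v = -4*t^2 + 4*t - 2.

Set the curves equal: -3*t^3/2 + 5*t^2 + 29*t/2 - 92 = -4*t^2 + 4*t - 2, so -3*t^3/2 + 9*t^2 + 21*t/2 - 90 = 0, which factors as -3*(t - 5)*(t - 4)*(t + 3)/2 = 0. The curves meet at t = -3, 4, 5.
On [-3, 4], v = -4*t^2 + 4*t - 2 is on top; that piece has area ∫[-3,4] (-(-3*t^3/2 + 9*t^2 + 21*t/2 - 90)) dt = 3087/8.
On [4, 5], v = -3*t^3/2 + 5*t^2 + 29*t/2 - 92 is on top; that piece has area ∫[4,5] (-3*t^3/2 + 9*t^2 + 21*t/2 - 90) dt = 15/8.
Total enclosed area = 3087/8 + 15/8 = 1551/4.

1551/4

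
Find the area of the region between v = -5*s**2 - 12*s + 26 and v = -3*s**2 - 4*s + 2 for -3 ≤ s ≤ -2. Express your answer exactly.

On [-3, -2], (-5*s**2 - 12*s + 26) - (-3*s**2 - 4*s + 2) = -2*s**2 - 8*s + 24 is ≥ 0 throughout, so the area is a single integral of |-2*s**2 - 8*s + 24|.
∫[-3,-2] (-2*s**2 - 8*s + 24) ds = 94/3.

94/3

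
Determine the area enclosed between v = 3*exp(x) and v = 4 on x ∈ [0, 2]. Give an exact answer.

-13 - 8*log(3) + 16*log(2) + 3*exp(2)

The difference (3*exp(x)) - (4) = 3*exp(x) - 4 changes sign at x = log(4/3) inside [0, 2], so split the integral there.
∫[0,log(4/3)] (3*exp(x) - 4) dx = log(81/256) + 1; the area of that piece is -1 + log(256/81).
∫[log(4/3),2] (3*exp(x) - 4) dx = -12 - 4*log(3) + 8*log(2) + 3*exp(2).
Total area = (-1 + log(256/81)) + (-12 - 4*log(3) + 8*log(2) + 3*exp(2)) = -13 - 8*log(3) + 16*log(2) + 3*exp(2).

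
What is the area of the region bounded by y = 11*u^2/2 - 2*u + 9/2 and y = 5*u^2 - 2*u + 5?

2/3

Set the curves equal: 11*u^2/2 - 2*u + 9/2 = 5*u^2 - 2*u + 5, so u^2/2 - 1/2 = 0, which factors as (u - 1)*(u + 1)/2 = 0. The curves meet at u = -1, 1.
On [-1, 1], y = 5*u^2 - 2*u + 5 is on top; that piece has area ∫[-1,1] (-(u^2/2 - 1/2)) du = 2/3.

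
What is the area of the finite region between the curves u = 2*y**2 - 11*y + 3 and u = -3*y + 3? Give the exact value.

Both boundary curves give u as a function of y, so integrate with respect to y. Setting them equal: 2*y**2 - 8*y = 0, i.e. 2*y*(y - 4) = 0, so they meet at y = 0, 4.
For y in [0, 4], u = 2*y**2 - 11*y + 3 is on the left; area = ∫[0,4] (-(2*y**2 - 8*y)) dy = 64/3.

64/3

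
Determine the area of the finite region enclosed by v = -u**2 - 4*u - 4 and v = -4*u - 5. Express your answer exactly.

4/3

Set the curves equal: -u**2 - 4*u - 4 = -4*u - 5, so -u**2 + 1 = 0, which factors as -(u - 1)*(u + 1) = 0. The curves meet at u = -1, 1.
On [-1, 1], v = -u**2 - 4*u - 4 is on top; that piece has area ∫[-1,1] (-u**2 + 1) du = 4/3.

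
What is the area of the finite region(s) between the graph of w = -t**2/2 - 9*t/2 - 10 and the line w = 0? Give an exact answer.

The curve meets the t-axis where -t**2/2 - 9*t/2 - 10 = 0, i.e. -(t + 4)*(t + 5)/2 = 0, at t = -5, -4.
On [-5, -4] the curve lies above the axis; ∫[-5,-4] (-t**2/2 - 9*t/2 - 10) dt = 1/12, giving area 1/12.

1/12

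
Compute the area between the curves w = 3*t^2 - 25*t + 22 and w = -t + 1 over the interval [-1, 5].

124

The difference (3*t^2 - 25*t + 22) - (-t + 1) = 3*t^2 - 24*t + 21 changes sign at t = 1 inside [-1, 5], so split the integral there.
∫[-1,1] (3*t^2 - 24*t + 21) dt = 44.
∫[1,5] (3*t^2 - 24*t + 21) dt = -80; the area of that piece is 80.
Total area = 44 + 80 = 124.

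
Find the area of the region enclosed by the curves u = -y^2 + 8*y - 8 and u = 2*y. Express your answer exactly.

4/3

Both boundary curves give u as a function of y, so integrate with respect to y. Setting them equal: -y^2 + 6*y - 8 = 0, i.e. -(y - 4)*(y - 2) = 0, so they meet at y = 2, 4.
For y in [2, 4], u = -y^2 + 8*y - 8 is on the right; area = ∫[2,4] (-y^2 + 6*y - 8) dy = 4/3.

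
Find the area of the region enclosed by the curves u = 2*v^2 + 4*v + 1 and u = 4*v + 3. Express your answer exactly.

8/3

Both boundary curves give u as a function of v, so integrate with respect to v. Setting them equal: 2*v^2 - 2 = 0, i.e. 2*(v - 1)*(v + 1) = 0, so they meet at v = -1, 1.
For v in [-1, 1], u = 2*v^2 + 4*v + 1 is on the left; area = ∫[-1,1] (-(2*v^2 - 2)) dv = 8/3.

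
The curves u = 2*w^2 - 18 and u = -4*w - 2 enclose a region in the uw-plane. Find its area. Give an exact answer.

72

Both boundary curves give u as a function of w, so integrate with respect to w. Setting them equal: 2*w^2 + 4*w - 16 = 0, i.e. 2*(w - 2)*(w + 4) = 0, so they meet at w = -4, 2.
For w in [-4, 2], u = 2*w^2 - 18 is on the left; area = ∫[-4,2] (-(2*w^2 + 4*w - 16)) dw = 72.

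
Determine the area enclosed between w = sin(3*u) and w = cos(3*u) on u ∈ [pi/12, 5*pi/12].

2*sqrt(2)/3

On [pi/12, 5*pi/12], (sin(3*u)) - (cos(3*u)) = sin(3*u) - cos(3*u) is ≥ 0 throughout, so the area is a single integral of |sin(3*u) - cos(3*u)|.
∫[pi/12,5*pi/12] (sin(3*u) - cos(3*u)) du = 2*sqrt(2)/3.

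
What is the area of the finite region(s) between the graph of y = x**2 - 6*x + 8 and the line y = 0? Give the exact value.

The curve meets the x-axis where x**2 - 6*x + 8 = 0, i.e. (x - 4)*(x - 2) = 0, at x = 2, 4.
On [2, 4] the curve lies below the axis; ∫[2,4] (x**2 - 6*x + 8) dx = -4/3, giving area 4/3.

4/3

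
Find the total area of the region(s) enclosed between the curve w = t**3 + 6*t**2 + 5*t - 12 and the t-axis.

131/4

The curve meets the t-axis where t**3 + 6*t**2 + 5*t - 12 = 0, i.e. (t - 1)*(t + 3)*(t + 4) = 0, at t = -4, -3, 1.
On [-4, -3] the curve lies above the axis; ∫[-4,-3] (t**3 + 6*t**2 + 5*t - 12) dt = 3/4, giving area 3/4.
On [-3, 1] the curve lies below the axis; ∫[-3,1] (t**3 + 6*t**2 + 5*t - 12) dt = -32, giving area 32.
Total area = 3/4 + 32 = 131/4.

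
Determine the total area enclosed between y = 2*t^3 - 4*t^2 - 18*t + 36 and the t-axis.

443/3

The curve meets the t-axis where 2*t^3 - 4*t^2 - 18*t + 36 = 0, i.e. 2*(t - 3)*(t - 2)*(t + 3) = 0, at t = -3, 2, 3.
On [-3, 2] the curve lies above the axis; ∫[-3,2] (2*t^3 - 4*t^2 - 18*t + 36) dt = 875/6, giving area 875/6.
On [2, 3] the curve lies below the axis; ∫[2,3] (2*t^3 - 4*t^2 - 18*t + 36) dt = -11/6, giving area 11/6.
Total area = 875/6 + 11/6 = 443/3.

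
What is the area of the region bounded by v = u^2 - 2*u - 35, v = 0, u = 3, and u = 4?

On [3, 4], (u^2 - 2*u - 35) - (0) = u^2 - 2*u - 35 is ≤ 0 throughout, so the area is a single integral of |u^2 - 2*u - 35|.
∫[3,4] (u^2 - 2*u - 35) du = -89/3; the area of that piece is 89/3.

89/3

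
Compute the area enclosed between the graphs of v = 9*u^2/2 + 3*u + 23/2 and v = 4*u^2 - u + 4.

2/3

Set the curves equal: 9*u^2/2 + 3*u + 23/2 = 4*u^2 - u + 4, so u^2/2 + 4*u + 15/2 = 0, which factors as (u + 3)*(u + 5)/2 = 0. The curves meet at u = -5, -3.
On [-5, -3], v = 4*u^2 - u + 4 is on top; that piece has area ∫[-5,-3] (-(u^2/2 + 4*u + 15/2)) du = 2/3.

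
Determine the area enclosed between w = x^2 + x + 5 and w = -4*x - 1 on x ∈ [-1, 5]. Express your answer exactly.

138

On [-1, 5], (x^2 + x + 5) - (-4*x - 1) = x^2 + 5*x + 6 is ≥ 0 throughout, so the area is a single integral of |x^2 + 5*x + 6|.
∫[-1,5] (x^2 + 5*x + 6) dx = 138.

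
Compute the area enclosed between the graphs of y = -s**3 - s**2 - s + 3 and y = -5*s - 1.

71/6

Set the curves equal: -s**3 - s**2 - s + 3 = -5*s - 1, so -s**3 - s**2 + 4*s + 4 = 0, which factors as -(s - 2)*(s + 1)*(s + 2) = 0. The curves meet at s = -2, -1, 2.
On [-2, -1], y = -5*s - 1 is on top; that piece has area ∫[-2,-1] (-(-s**3 - s**2 + 4*s + 4)) ds = 7/12.
On [-1, 2], y = -s**3 - s**2 - s + 3 is on top; that piece has area ∫[-1,2] (-s**3 - s**2 + 4*s + 4) ds = 45/4.
Total enclosed area = 7/12 + 45/4 = 71/6.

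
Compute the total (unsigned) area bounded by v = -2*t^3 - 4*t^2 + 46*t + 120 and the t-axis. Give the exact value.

The curve meets the t-axis where -2*t^3 - 4*t^2 + 46*t + 120 = 0, i.e. -2*(t - 5)*(t + 3)*(t + 4) = 0, at t = -4, -3, 5.
On [-4, -3] the curve lies below the axis; ∫[-4,-3] (-2*t^3 - 4*t^2 + 46*t + 120) dt = -17/6, giving area 17/6.
On [-3, 5] the curve lies above the axis; ∫[-3,5] (-2*t^3 - 4*t^2 + 46*t + 120) dt = 2560/3, giving area 2560/3.
Total area = 17/6 + 2560/3 = 5137/6.

5137/6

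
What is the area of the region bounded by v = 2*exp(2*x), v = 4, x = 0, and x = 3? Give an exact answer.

The difference (2*exp(2*x)) - (4) = 2*exp(2*x) - 4 changes sign at x = log(2)/2 inside [0, 3], so split the integral there.
∫[0,log(2)/2] (2*exp(2*x) - 4) dx = 1 - log(4); the area of that piece is -1 + log(4).
∫[log(2)/2,3] (2*exp(2*x) - 4) dx = -14 + 2*log(2) + exp(6).
Total area = (-1 + log(4)) + (-14 + 2*log(2) + exp(6)) = -15 + 4*log(2) + exp(6).

-15 + 4*log(2) + exp(6)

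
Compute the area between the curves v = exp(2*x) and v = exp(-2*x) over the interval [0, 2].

-1 + exp(-4)/2 + exp(4)/2

On [0, 2], (exp(2*x)) - (exp(-2*x)) = exp(2*x) - exp(-2*x) is ≥ 0 throughout, so the area is a single integral of |exp(2*x) - exp(-2*x)|.
∫[0,2] (exp(2*x) - exp(-2*x)) dx = -1 + exp(-4)/2 + exp(4)/2.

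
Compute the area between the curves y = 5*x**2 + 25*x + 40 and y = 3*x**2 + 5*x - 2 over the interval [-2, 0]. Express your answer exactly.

On [-2, 0], (5*x**2 + 25*x + 40) - (3*x**2 + 5*x - 2) = 2*x**2 + 20*x + 42 is ≥ 0 throughout, so the area is a single integral of |2*x**2 + 20*x + 42|.
∫[-2,0] (2*x**2 + 20*x + 42) dx = 148/3.

148/3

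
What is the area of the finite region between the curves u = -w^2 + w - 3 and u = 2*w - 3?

1/6

Both boundary curves give u as a function of w, so integrate with respect to w. Setting them equal: -w^2 - w = 0, i.e. -w*(w + 1) = 0, so they meet at w = -1, 0.
For w in [-1, 0], u = -w^2 + w - 3 is on the right; area = ∫[-1,0] (-w^2 - w) dw = 1/6.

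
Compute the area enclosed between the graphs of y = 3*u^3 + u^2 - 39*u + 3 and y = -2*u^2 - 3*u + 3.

Set the curves equal: 3*u^3 + u^2 - 39*u + 3 = -2*u^2 - 3*u + 3, so 3*u^3 + 3*u^2 - 36*u = 0, which factors as 3*u*(u - 3)*(u + 4) = 0. The curves meet at u = -4, 0, 3.
On [-4, 0], y = 3*u^3 + u^2 - 39*u + 3 is on top; that piece has area ∫[-4,0] (3*u^3 + 3*u^2 - 36*u) du = 160.
On [0, 3], y = -2*u^2 - 3*u + 3 is on top; that piece has area ∫[0,3] (-(3*u^3 + 3*u^2 - 36*u)) du = 297/4.
Total enclosed area = 160 + 297/4 = 937/4.

937/4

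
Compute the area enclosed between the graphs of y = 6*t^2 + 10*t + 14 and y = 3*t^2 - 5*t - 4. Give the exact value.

1/2

Set the curves equal: 6*t^2 + 10*t + 14 = 3*t^2 - 5*t - 4, so 3*t^2 + 15*t + 18 = 0, which factors as 3*(t + 2)*(t + 3) = 0. The curves meet at t = -3, -2.
On [-3, -2], y = 3*t^2 - 5*t - 4 is on top; that piece has area ∫[-3,-2] (-(3*t^2 + 15*t + 18)) dt = 1/2.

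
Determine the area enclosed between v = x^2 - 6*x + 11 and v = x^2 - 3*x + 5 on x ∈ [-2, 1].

45/2

On [-2, 1], (x^2 - 6*x + 11) - (x^2 - 3*x + 5) = -3*x + 6 is ≥ 0 throughout, so the area is a single integral of |-3*x + 6|.
∫[-2,1] (-3*x + 6) dx = 45/2.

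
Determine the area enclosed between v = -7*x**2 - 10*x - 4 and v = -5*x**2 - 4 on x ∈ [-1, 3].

The difference (-7*x**2 - 10*x - 4) - (-5*x**2 - 4) = -2*x**2 - 10*x changes sign at x = 0 inside [-1, 3], so split the integral there.
∫[-1,0] (-2*x**2 - 10*x) dx = 13/3.
∫[0,3] (-2*x**2 - 10*x) dx = -63; the area of that piece is 63.
Total area = 13/3 + 63 = 202/3.

202/3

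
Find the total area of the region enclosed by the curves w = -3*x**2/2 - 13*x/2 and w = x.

125/4

Set the curves equal: -3*x**2/2 - 13*x/2 = x, so -3*x**2/2 - 15*x/2 = 0, which factors as -3*x*(x + 5)/2 = 0. The curves meet at x = -5, 0.
On [-5, 0], w = -3*x**2/2 - 13*x/2 is on top; that piece has area ∫[-5,0] (-3*x**2/2 - 15*x/2) dx = 125/4.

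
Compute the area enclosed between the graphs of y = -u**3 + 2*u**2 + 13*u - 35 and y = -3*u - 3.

Set the curves equal: -u**3 + 2*u**2 + 13*u - 35 = -3*u - 3, so -u**3 + 2*u**2 + 16*u - 32 = 0, which factors as -(u - 4)*(u - 2)*(u + 4) = 0. The curves meet at u = -4, 2, 4.
On [-4, 2], y = -3*u - 3 is on top; that piece has area ∫[-4,2] (-(-u**3 + 2*u**2 + 16*u - 32)) du = 180.
On [2, 4], y = -u**3 + 2*u**2 + 13*u - 35 is on top; that piece has area ∫[2,4] (-u**3 + 2*u**2 + 16*u - 32) du = 28/3.
Total enclosed area = 180 + 28/3 = 568/3.

568/3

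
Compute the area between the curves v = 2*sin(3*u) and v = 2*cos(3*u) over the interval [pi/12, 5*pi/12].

On [pi/12, 5*pi/12], (2*sin(3*u)) - (2*cos(3*u)) = 2*sin(3*u) - 2*cos(3*u) is ≥ 0 throughout, so the area is a single integral of |2*sin(3*u) - 2*cos(3*u)|.
∫[pi/12,5*pi/12] (2*sin(3*u) - 2*cos(3*u)) du = 4*sqrt(2)/3.

4*sqrt(2)/3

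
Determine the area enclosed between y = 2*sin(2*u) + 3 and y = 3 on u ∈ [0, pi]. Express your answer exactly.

4

The difference (2*sin(2*u) + 3) - (3) = 2*sin(2*u) changes sign at u = pi/2 inside [0, pi], so split the integral there.
∫[0,pi/2] (2*sin(2*u)) du = 2.
∫[pi/2,pi] (2*sin(2*u)) du = -2; the area of that piece is 2.
Total area = 2 + 2 = 4.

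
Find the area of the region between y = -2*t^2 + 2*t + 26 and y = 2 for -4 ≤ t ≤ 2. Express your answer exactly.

298/3

The difference (-2*t^2 + 2*t + 26) - (2) = -2*t^2 + 2*t + 24 changes sign at t = -3 inside [-4, 2], so split the integral there.
∫[-4,-3] (-2*t^2 + 2*t + 24) dt = -23/3; the area of that piece is 23/3.
∫[-3,2] (-2*t^2 + 2*t + 24) dt = 275/3.
Total area = 23/3 + 275/3 = 298/3.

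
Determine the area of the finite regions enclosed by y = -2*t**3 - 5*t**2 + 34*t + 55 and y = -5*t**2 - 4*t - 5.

517

Set the curves equal: -2*t**3 - 5*t**2 + 34*t + 55 = -5*t**2 - 4*t - 5, so -2*t**3 + 38*t + 60 = 0, which factors as -2*(t - 5)*(t + 2)*(t + 3) = 0. The curves meet at t = -3, -2, 5.
On [-3, -2], y = -5*t**2 - 4*t - 5 is on top; that piece has area ∫[-3,-2] (-(-2*t**3 + 38*t + 60)) dt = 5/2.
On [-2, 5], y = -2*t**3 - 5*t**2 + 34*t + 55 is on top; that piece has area ∫[-2,5] (-2*t**3 + 38*t + 60) dt = 1029/2.
Total enclosed area = 5/2 + 1029/2 = 517.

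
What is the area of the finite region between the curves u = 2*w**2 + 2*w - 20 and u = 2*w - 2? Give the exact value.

72

Both boundary curves give u as a function of w, so integrate with respect to w. Setting them equal: 2*w**2 - 18 = 0, i.e. 2*(w - 3)*(w + 3) = 0, so they meet at w = -3, 3.
For w in [-3, 3], u = 2*w**2 + 2*w - 20 is on the left; area = ∫[-3,3] (-(2*w**2 - 18)) dw = 72.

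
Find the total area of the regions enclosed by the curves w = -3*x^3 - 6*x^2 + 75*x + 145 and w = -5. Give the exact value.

Set the curves equal: -3*x^3 - 6*x^2 + 75*x + 145 = -5, so -3*x^3 - 6*x^2 + 75*x + 150 = 0, which factors as -3*(x - 5)*(x + 2)*(x + 5) = 0. The curves meet at x = -5, -2, 5.
On [-5, -2], w = -5 is on top; that piece has area ∫[-5,-2] (-(-3*x^3 - 6*x^2 + 75*x + 150)) dx = 459/4.
On [-2, 5], w = -3*x^3 - 6*x^2 + 75*x + 145 is on top; that piece has area ∫[-2,5] (-3*x^3 - 6*x^2 + 75*x + 150) dx = 4459/4.
Total enclosed area = 459/4 + 4459/4 = 2459/2.

2459/2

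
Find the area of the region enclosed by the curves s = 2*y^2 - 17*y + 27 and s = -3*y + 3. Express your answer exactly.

1/3

Both boundary curves give s as a function of y, so integrate with respect to y. Setting them equal: 2*y^2 - 14*y + 24 = 0, i.e. 2*(y - 4)*(y - 3) = 0, so they meet at y = 3, 4.
For y in [3, 4], s = 2*y^2 - 17*y + 27 is on the left; area = ∫[3,4] (-(2*y^2 - 14*y + 24)) dy = 1/3.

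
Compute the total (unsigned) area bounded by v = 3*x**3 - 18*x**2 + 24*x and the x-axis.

24

The curve meets the x-axis where 3*x**3 - 18*x**2 + 24*x = 0, i.e. 3*x*(x - 4)*(x - 2) = 0, at x = 0, 2, 4.
On [0, 2] the curve lies above the axis; ∫[0,2] (3*x**3 - 18*x**2 + 24*x) dx = 12, giving area 12.
On [2, 4] the curve lies below the axis; ∫[2,4] (3*x**3 - 18*x**2 + 24*x) dx = -12, giving area 12.
Total area = 12 + 12 = 24.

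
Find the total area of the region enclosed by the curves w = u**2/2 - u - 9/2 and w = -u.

Set the curves equal: u**2/2 - u - 9/2 = -u, so u**2/2 - 9/2 = 0, which factors as (u - 3)*(u + 3)/2 = 0. The curves meet at u = -3, 3.
On [-3, 3], w = -u is on top; that piece has area ∫[-3,3] (-(u**2/2 - 9/2)) du = 18.

18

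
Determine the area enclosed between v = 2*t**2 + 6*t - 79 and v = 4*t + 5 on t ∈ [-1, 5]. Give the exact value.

396

On [-1, 5], (2*t**2 + 6*t - 79) - (4*t + 5) = 2*t**2 + 2*t - 84 is ≤ 0 throughout, so the area is a single integral of |2*t**2 + 2*t - 84|.
∫[-1,5] (2*t**2 + 2*t - 84) dt = -396; the area of that piece is 396.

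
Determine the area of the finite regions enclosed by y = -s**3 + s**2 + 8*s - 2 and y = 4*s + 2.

Set the curves equal: -s**3 + s**2 + 8*s - 2 = 4*s + 2, so -s**3 + s**2 + 4*s - 4 = 0, which factors as -(s - 2)*(s - 1)*(s + 2) = 0. The curves meet at s = -2, 1, 2.
On [-2, 1], y = 4*s + 2 is on top; that piece has area ∫[-2,1] (-(-s**3 + s**2 + 4*s - 4)) ds = 45/4.
On [1, 2], y = -s**3 + s**2 + 8*s - 2 is on top; that piece has area ∫[1,2] (-s**3 + s**2 + 4*s - 4) ds = 7/12.
Total enclosed area = 45/4 + 7/12 = 71/6.

71/6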